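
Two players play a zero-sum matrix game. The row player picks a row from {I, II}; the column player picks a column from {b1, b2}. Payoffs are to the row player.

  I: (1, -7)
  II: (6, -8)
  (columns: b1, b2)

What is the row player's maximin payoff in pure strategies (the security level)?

-7

Row minima: I → -7, II → -8.
The best of these is -7.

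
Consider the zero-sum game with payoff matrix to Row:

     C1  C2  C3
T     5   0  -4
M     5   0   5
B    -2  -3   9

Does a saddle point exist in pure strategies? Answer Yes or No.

Row minima: T → -4, M → 0, B → -3; maximin = 0.
Column maxima: C1 → 5, C2 → 0, C3 → 9; minimax = 0.
maximin = minimax = 0, so a saddle point exists.

Yes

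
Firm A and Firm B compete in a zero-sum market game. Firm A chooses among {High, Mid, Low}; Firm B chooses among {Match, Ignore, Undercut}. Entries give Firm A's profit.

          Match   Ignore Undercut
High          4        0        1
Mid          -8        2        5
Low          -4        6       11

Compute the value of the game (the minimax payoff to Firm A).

12/7

Row minima: High → 0, Mid → -8, Low → -4; maximin = 0.
Column maxima: Match → 4, Ignore → 6, Undercut → 11; minimax = 4.
0 ≠ 4, so there is no saddle point; optimal play is mixed.
Mid is strictly dominated by Low, so Firm A never plays it.
Undercut is strictly dominated by Ignore (it gives Firm A strictly more in every row), so Firm B never plays it.
On the remaining 2×2 (High, Low vs Match, Ignore):
Let Firm A play High with probability p. Expected payoff against Match: 4p + (-4)(1−p) = 8p − 4; against Ignore: 0p + 6(1−p) = −6p + 6.
Setting these equal: 8p − 4 = −6p + 6 ⇒ 14p = 10 ⇒ p = 5/7, and the value is (8)·(5/7) − 4 = 12/7.
For Firm B: with q = P(Match), equating High's and Low's payoffs gives 4q = −10q + 6 ⇒ q = 3/7.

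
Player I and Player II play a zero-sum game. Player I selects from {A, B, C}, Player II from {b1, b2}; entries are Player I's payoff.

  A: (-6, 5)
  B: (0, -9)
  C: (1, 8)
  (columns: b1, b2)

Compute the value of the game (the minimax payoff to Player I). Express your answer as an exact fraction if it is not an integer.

1

Row minima: A → -6, B → -9, C → 1; maximin = 1.
Column maxima: b1 → 1, b2 → 8; minimax = 1.
Since maximin = minimax = 1, there is a saddle point and the value is 1.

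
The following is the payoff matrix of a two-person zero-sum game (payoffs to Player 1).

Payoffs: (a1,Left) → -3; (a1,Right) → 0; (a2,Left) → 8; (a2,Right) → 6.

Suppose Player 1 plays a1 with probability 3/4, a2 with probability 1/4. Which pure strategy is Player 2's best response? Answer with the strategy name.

Left

If Player 2 plays Left, Player 1's expected payoff is (3/4)·(-3) + (1/4)·8 = -1/4.
If Player 2 plays Right, Player 1's expected payoff is (3/4)·0 + (1/4)·6 = 3/2.
Player 2 minimizes Player 1's payoff; the smallest is -1/4, so the best response is Left.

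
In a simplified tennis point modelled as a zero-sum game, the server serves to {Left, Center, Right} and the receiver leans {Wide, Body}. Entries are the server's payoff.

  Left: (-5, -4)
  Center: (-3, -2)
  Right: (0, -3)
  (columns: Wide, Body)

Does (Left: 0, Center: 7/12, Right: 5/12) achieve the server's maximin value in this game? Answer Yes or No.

No

Against Wide this mix gives (7/12)·(-3) + (5/12)·0 = -7/4.
Against Body this mix gives (7/12)·(-2) + (5/12)·(-3) = -29/12.
The receiver will play Body, holding the server to -29/12. Shifting weight toward the row that does better against Body would raise this floor (the equalizing mix achieves -9/4 against both Body and Wide), so the proposed strategy is not optimal.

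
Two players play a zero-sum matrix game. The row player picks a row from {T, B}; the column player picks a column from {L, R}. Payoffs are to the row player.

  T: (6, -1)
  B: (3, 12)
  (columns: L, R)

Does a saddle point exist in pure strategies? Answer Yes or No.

Row minima: T → -1, B → 3; maximin = 3.
Column maxima: L → 6, R → 12; minimax = 6.
3 ≠ 6, so no pure-strategy equilibrium exists.

No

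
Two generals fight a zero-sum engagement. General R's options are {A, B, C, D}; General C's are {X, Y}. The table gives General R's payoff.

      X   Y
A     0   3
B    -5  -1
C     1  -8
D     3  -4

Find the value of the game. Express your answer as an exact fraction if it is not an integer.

9/10

Row minima: A → 0, B → -5, C → -8, D → -4; maximin = 0.
Column maxima: X → 3, Y → 3; minimax = 3.
0 ≠ 3, so there is no saddle point; optimal play is mixed.
B is strictly dominated by A, so General R never plays it.
C is strictly dominated by D, so General R never plays it.
On the remaining 2×2 (A, D vs X, Y):
Let General R play A with probability p. Expected payoff against X: 0p + 3(1−p) = −3p + 3; against Y: 3p + (-4)(1−p) = 7p − 4.
Setting these equal: −3p + 3 = 7p − 4 ⇒ −10p = -7 ⇒ p = 7/10, and the value is (-3)·(7/10) + 3 = 9/10.
For General C: with q = P(X), equating A's and D's payoffs gives −3q + 3 = 7q − 4 ⇒ q = 7/10.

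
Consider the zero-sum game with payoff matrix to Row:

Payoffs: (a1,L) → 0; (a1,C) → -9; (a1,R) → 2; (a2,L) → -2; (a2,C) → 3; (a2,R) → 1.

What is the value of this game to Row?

Row minima: a1 → -9, a2 → -2; maximin = -2.
Column maxima: L → 0, C → 3, R → 2; minimax = 0.
-2 ≠ 0, so there is no saddle point; optimal play is mixed.
R is strictly dominated by L (it gives Row strictly more in every row), so Column never plays it.
On the remaining 2×2 (a1, a2 vs L, C):
Let Row play a1 with probability p. Expected payoff against L: 0p + (-2)(1−p) = 2p − 2; against C: (-9)p + 3(1−p) = −12p + 3.
Setting these equal: 2p − 2 = −12p + 3 ⇒ 14p = 5 ⇒ p = 5/14, and the value is (2)·(5/14) − 2 = -9/7.
For Column: with q = P(L), equating a1's and a2's payoffs gives 9q − 9 = −5q + 3 ⇒ q = 6/7.

-9/7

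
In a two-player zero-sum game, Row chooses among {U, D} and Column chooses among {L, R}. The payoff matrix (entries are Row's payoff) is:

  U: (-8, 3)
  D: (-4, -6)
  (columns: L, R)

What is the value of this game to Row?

-60/13

Row minima: U → -8, D → -6; maximin = -6.
Column maxima: L → -4, R → 3; minimax = -4.
-6 ≠ -4, so there is no saddle point; optimal play is mixed.
Let Row play U with probability p. Expected payoff against L: (-8)p + (-4)(1−p) = −4p − 4; against R: 3p + (-6)(1−p) = 9p − 6.
Setting these equal: −4p − 4 = 9p − 6 ⇒ −13p = -2 ⇒ p = 2/13, and the value is (-4)·(2/13) − 4 = -60/13.
For Column: with q = P(L), equating U's and D's payoffs gives −11q + 3 = 2q − 6 ⇒ q = 9/13.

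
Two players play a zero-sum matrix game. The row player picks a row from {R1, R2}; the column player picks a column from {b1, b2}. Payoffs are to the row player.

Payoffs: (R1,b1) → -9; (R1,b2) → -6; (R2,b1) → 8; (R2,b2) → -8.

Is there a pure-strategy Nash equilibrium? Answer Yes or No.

No

Row minima: R1 → -9, R2 → -8; maximin = -8.
Column maxima: b1 → 8, b2 → -6; minimax = -6.
-8 ≠ -6, so no pure-strategy equilibrium exists.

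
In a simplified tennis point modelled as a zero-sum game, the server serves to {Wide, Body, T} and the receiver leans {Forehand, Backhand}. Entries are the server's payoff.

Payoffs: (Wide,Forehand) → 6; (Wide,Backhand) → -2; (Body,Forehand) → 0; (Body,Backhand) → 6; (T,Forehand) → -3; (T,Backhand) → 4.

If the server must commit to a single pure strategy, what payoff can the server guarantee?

Row minima: Wide → -2, Body → 0, T → -3.
The best of these is 0.

0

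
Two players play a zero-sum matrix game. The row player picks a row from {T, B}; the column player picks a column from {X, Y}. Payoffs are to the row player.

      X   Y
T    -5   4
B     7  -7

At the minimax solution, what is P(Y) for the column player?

12/23

Row minima: T → -5, B → -7; maximin = -5.
Column maxima: X → 7, Y → 4; minimax = 4.
-5 ≠ 4, so there is no saddle point; optimal play is mixed.
Let the row player play T with probability p. Expected payoff against X: (-5)p + 7(1−p) = −12p + 7; against Y: 4p + (-7)(1−p) = 11p − 7.
Setting these equal: −12p + 7 = 11p − 7 ⇒ −23p = -14 ⇒ p = 14/23, and the value is (-12)·(14/23) + 7 = -7/23.
For the column player: with q = P(X), equating T's and B's payoffs gives −9q + 4 = 14q − 7 ⇒ q = 11/23.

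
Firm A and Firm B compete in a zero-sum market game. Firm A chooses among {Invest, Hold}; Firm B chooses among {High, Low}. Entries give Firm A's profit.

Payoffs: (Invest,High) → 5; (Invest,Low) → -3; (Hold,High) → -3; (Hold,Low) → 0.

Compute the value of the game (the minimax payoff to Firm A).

-9/11

Row minima: Invest → -3, Hold → -3; maximin = -3.
Column maxima: High → 5, Low → 0; minimax = 0.
-3 ≠ 0, so there is no saddle point; optimal play is mixed.
Let Firm A play Invest with probability p. Expected payoff against High: 5p + (-3)(1−p) = 8p − 3; against Low: (-3)p + 0(1−p) = −3p.
Setting these equal: 8p − 3 = −3p ⇒ 11p = 3 ⇒ p = 3/11, and the value is (8)·(3/11) − 3 = -9/11.
For Firm B: with q = P(High), equating Invest's and Hold's payoffs gives 8q − 3 = −3q ⇒ q = 3/11.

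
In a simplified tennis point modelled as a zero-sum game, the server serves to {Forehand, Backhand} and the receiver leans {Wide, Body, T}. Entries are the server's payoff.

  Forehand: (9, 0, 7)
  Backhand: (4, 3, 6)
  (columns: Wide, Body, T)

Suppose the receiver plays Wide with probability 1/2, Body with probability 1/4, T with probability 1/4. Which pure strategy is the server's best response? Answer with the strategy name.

Expected payoff of Forehand: (1/2)·9 + (1/4)·0 + (1/4)·7 = 25/4.
Expected payoff of Backhand: (1/2)·4 + (1/4)·3 + (1/4)·6 = 17/4.
The largest is 25/4, so the server's best response is Forehand.

Forehand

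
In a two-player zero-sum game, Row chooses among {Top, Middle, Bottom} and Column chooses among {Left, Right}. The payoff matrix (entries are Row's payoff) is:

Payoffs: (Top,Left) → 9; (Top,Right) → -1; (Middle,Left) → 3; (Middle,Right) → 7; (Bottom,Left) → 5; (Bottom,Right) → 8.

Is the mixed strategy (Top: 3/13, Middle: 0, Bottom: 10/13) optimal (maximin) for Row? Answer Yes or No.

Yes

Against Left this mix gives (3/13)·9 + (10/13)·5 = 77/13.
Against Right this mix gives (3/13)·(-1) + (10/13)·8 = 77/13.
All of Column's active replies (Left, Right) yield 77/13, and no column does worse for Row. The mix makes Column indifferent and guarantees 77/13, so it is optimal.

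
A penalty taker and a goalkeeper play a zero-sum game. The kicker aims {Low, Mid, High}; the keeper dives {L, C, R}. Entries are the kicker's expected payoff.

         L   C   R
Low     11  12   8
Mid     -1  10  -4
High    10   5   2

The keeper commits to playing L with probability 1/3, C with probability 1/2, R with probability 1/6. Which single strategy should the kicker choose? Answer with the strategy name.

Expected payoff of Low: (1/3)·11 + (1/2)·12 + (1/6)·8 = 11.
Expected payoff of Mid: (1/3)·(-1) + (1/2)·10 + (1/6)·(-4) = 4.
Expected payoff of High: (1/3)·10 + (1/2)·5 + (1/6)·2 = 37/6.
The largest is 11, so the kicker's best response is Low.

Low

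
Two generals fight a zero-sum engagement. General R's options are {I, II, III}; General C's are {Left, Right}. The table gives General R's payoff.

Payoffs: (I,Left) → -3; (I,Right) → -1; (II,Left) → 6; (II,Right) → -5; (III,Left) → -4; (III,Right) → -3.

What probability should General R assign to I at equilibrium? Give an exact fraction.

Row minima: I → -3, II → -5, III → -4; maximin = -3.
Column maxima: Left → 6, Right → -1; minimax = -1.
-3 ≠ -1, so there is no saddle point; optimal play is mixed.
III is strictly dominated by I, so General R never plays it.
On the remaining 2×2 (I, II vs Left, Right):
Let General R play I with probability p. Expected payoff against Left: (-3)p + 6(1−p) = −9p + 6; against Right: (-1)p + (-5)(1−p) = 4p − 5.
Setting these equal: −9p + 6 = 4p − 5 ⇒ −13p = -11 ⇒ p = 11/13, and the value is (-9)·(11/13) + 6 = -21/13.
For General C: with q = P(Left), equating I's and II's payoffs gives −2q − 1 = 11q − 5 ⇒ q = 4/13.

11/13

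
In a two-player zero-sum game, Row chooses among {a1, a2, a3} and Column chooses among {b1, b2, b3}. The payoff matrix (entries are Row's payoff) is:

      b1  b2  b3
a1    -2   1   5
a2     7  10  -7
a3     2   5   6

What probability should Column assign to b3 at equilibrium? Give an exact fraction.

Row minima: a1 → -2, a2 → -7, a3 → 2; maximin = 2.
Column maxima: b1 → 7, b2 → 10, b3 → 6; minimax = 6.
2 ≠ 6, so there is no saddle point; optimal play is mixed.
a1 is strictly dominated by a3, so Row never plays it.
b2 is strictly dominated by b1 (it gives Row strictly more in every row), so Column never plays it.
On the remaining 2×2 (a2, a3 vs b1, b3):
Let Row play a2 with probability p. Expected payoff against b1: 7p + 2(1−p) = 5p + 2; against b3: (-7)p + 6(1−p) = −13p + 6.
Setting these equal: 5p + 2 = −13p + 6 ⇒ 18p = 4 ⇒ p = 2/9, and the value is (5)·(2/9) + 2 = 28/9.
For Column: with q = P(b1), equating a2's and a3's payoffs gives 14q − 7 = −4q + 6 ⇒ q = 13/18.

5/18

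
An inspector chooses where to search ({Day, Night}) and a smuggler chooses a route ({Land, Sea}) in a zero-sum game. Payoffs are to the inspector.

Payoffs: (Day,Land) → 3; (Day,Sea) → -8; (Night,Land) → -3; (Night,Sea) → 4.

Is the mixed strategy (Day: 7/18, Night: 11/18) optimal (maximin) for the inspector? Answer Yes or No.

Yes

Against Land this mix gives (7/18)·3 + (11/18)·(-3) = -2/3.
Against Sea this mix gives (7/18)·(-8) + (11/18)·4 = -2/3.
All of the smuggler's active replies (Land, Sea) yield -2/3, and no column does worse for the inspector. The mix makes the smuggler indifferent and guarantees -2/3, so it is optimal.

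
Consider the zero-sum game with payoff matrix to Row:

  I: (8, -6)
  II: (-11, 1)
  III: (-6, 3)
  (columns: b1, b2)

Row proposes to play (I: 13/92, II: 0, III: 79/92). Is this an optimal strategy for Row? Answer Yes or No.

Against b1 this mix gives (13/92)·8 + (79/92)·(-6) = -185/46.
Against b2 this mix gives (13/92)·(-6) + (79/92)·3 = 159/92.
Column will play b1, holding Row to -185/46. Shifting weight toward the row that does better against b1 would raise this floor (the equalizing mix achieves -12/23 against both b1 and b2), so the proposed strategy is not optimal.

No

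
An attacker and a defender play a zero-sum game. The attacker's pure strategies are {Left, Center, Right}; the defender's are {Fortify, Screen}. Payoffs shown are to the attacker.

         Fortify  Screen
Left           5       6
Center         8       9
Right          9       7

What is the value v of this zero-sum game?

Row minima: Left → 5, Center → 8, Right → 7; maximin = 8.
Column maxima: Fortify → 9, Screen → 9; minimax = 9.
8 ≠ 9, so there is no saddle point; optimal play is mixed.
Left is strictly dominated by Center, so the attacker never plays it.
On the remaining 2×2 (Center, Right vs Fortify, Screen):
Let the attacker play Center with probability p. Expected payoff against Fortify: 8p + 9(1−p) = −p + 9; against Screen: 9p + 7(1−p) = 2p + 7.
Setting these equal: −p + 9 = 2p + 7 ⇒ −3p = -2 ⇒ p = 2/3, and the value is (-1)·(2/3) + 9 = 25/3.
For the defender: with q = P(Fortify), equating Center's and Right's payoffs gives −q + 9 = 2q + 7 ⇒ q = 2/3.

25/3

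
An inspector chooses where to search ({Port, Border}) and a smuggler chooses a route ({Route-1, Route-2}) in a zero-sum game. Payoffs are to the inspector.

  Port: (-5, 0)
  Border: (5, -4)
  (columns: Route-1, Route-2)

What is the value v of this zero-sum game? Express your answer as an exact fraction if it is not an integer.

Row minima: Port → -5, Border → -4; maximin = -4.
Column maxima: Route-1 → 5, Route-2 → 0; minimax = 0.
-4 ≠ 0, so there is no saddle point; optimal play is mixed.
Let the inspector play Port with probability p. Expected payoff against Route-1: (-5)p + 5(1−p) = −10p + 5; against Route-2: 0p + (-4)(1−p) = 4p − 4.
Setting these equal: −10p + 5 = 4p − 4 ⇒ −14p = -9 ⇒ p = 9/14, and the value is (-10)·(9/14) + 5 = -10/7.
For the smuggler: with q = P(Route-1), equating Port's and Border's payoffs gives −5q = 9q − 4 ⇒ q = 2/7.

-10/7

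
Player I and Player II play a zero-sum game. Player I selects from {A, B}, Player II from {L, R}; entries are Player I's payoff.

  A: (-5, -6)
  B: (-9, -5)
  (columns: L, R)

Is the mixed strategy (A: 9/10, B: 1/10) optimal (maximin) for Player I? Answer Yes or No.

Against L this mix gives (9/10)·(-5) + (1/10)·(-9) = -27/5.
Against R this mix gives (9/10)·(-6) + (1/10)·(-5) = -59/10.
Player II will play R, holding Player I to -59/10. Shifting weight toward the row that does better against R would raise this floor (the equalizing mix achieves -29/5 against both R and L), so the proposed strategy is not optimal.

No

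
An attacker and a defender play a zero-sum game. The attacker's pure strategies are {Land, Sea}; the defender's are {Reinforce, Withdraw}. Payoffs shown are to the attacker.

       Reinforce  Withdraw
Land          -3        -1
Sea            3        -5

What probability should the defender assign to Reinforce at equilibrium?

Row minima: Land → -3, Sea → -5; maximin = -3.
Column maxima: Reinforce → 3, Withdraw → -1; minimax = -1.
-3 ≠ -1, so there is no saddle point; optimal play is mixed.
Let the attacker play Land with probability p. Expected payoff against Reinforce: (-3)p + 3(1−p) = −6p + 3; against Withdraw: (-1)p + (-5)(1−p) = 4p − 5.
Setting these equal: −6p + 3 = 4p − 5 ⇒ −10p = -8 ⇒ p = 4/5, and the value is (-6)·(4/5) + 3 = -9/5.
For the defender: with q = P(Reinforce), equating Land's and Sea's payoffs gives −2q − 1 = 8q − 5 ⇒ q = 2/5.

2/5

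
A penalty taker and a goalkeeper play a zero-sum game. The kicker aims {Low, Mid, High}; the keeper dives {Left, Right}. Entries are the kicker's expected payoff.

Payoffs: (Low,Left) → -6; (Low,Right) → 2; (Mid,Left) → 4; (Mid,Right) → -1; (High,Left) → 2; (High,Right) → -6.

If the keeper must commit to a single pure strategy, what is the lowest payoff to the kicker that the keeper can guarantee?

Column maxima: Left → 4, Right → 2.
The smallest of these is 2.

2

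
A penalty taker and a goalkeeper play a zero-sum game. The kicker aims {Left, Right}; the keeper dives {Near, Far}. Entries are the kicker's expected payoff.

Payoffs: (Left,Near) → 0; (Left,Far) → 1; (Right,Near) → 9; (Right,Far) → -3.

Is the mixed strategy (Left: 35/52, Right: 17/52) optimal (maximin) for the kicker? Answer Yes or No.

No

Against Near this mix gives (35/52)·0 + (17/52)·9 = 153/52.
Against Far this mix gives (35/52)·1 + (17/52)·(-3) = -4/13.
The keeper will play Far, holding the kicker to -4/13. Shifting weight toward the row that does better against Far would raise this floor (the equalizing mix achieves 9/13 against both Far and Near), so the proposed strategy is not optimal.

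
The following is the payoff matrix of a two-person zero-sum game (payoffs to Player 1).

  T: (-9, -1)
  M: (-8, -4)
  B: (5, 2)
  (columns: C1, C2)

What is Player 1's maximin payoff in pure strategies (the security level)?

Row minima: T → -9, M → -8, B → 2.
The best of these is 2.

2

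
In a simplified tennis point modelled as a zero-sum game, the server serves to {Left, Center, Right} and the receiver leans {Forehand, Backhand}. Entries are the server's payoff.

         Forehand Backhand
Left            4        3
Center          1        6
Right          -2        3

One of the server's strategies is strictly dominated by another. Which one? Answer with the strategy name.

Right

Center gives a strictly higher payoff than Right against every column: 1 > -2, 6 > 3.
So Right is strictly dominated and the server never plays it.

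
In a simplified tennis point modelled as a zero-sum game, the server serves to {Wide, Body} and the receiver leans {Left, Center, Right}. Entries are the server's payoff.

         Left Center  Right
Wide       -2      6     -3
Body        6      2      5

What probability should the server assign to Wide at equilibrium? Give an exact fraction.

1/4

Row minima: Wide → -3, Body → 2; maximin = 2.
Column maxima: Left → 6, Center → 6, Right → 5; minimax = 5.
2 ≠ 5, so there is no saddle point; optimal play is mixed.
Left is strictly dominated by Right (it gives the server strictly more in every row), so the receiver never plays it.
On the remaining 2×2 (Wide, Body vs Center, Right):
Let the server play Wide with probability p. Expected payoff against Center: 6p + 2(1−p) = 4p + 2; against Right: (-3)p + 5(1−p) = −8p + 5.
Setting these equal: 4p + 2 = −8p + 5 ⇒ 12p = 3 ⇒ p = 1/4, and the value is (4)·(1/4) + 2 = 3.
For the receiver: with q = P(Center), equating Wide's and Body's payoffs gives 9q − 3 = −3q + 5 ⇒ q = 2/3.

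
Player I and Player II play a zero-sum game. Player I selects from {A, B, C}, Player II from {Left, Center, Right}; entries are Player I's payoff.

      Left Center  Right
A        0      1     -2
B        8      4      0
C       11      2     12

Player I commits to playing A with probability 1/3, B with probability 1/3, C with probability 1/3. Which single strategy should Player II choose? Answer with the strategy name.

If Player II plays Left, Player I's expected payoff is (1/3)·0 + (1/3)·8 + (1/3)·11 = 19/3.
If Player II plays Center, Player I's expected payoff is (1/3)·1 + (1/3)·4 + (1/3)·2 = 7/3.
If Player II plays Right, Player I's expected payoff is (1/3)·(-2) + (1/3)·0 + (1/3)·12 = 10/3.
Player II minimizes Player I's payoff; the smallest is 7/3, so the best response is Center.

Center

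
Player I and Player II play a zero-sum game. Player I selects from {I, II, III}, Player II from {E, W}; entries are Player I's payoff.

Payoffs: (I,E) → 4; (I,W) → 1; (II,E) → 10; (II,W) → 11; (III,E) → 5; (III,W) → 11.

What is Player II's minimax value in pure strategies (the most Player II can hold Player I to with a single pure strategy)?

Column maxima: E → 10, W → 11.
The smallest of these is 10.

10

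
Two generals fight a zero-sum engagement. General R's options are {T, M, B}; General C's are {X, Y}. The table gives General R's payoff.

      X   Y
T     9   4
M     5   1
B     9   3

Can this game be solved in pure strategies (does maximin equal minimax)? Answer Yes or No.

Yes

Row minima: T → 4, M → 1, B → 3; maximin = 4.
Column maxima: X → 9, Y → 4; minimax = 4.
maximin = minimax = 4, so a saddle point exists.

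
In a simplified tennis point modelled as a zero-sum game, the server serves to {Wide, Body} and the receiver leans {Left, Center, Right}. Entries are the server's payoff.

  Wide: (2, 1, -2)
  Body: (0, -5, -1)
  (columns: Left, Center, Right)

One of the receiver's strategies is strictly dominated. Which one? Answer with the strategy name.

Left

Center holds the server's payoff strictly below Left in every row: 1 < 2, -5 < 0.
So Left is strictly dominated for the receiver.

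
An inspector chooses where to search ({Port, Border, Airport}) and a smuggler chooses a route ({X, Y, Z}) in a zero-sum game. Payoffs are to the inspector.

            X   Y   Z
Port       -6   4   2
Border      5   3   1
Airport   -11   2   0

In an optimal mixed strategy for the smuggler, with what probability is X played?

Row minima: Port → -6, Border → 1, Airport → -11; maximin = 1.
Column maxima: X → 5, Y → 4, Z → 2; minimax = 2.
1 ≠ 2, so there is no saddle point; optimal play is mixed.
Airport is strictly dominated by Port, so the inspector never plays it.
Y is strictly dominated by Z (it gives the inspector strictly more in every row), so the smuggler never plays it.
On the remaining 2×2 (Port, Border vs X, Z):
Let the inspector play Port with probability p. Expected payoff against X: (-6)p + 5(1−p) = −11p + 5; against Z: 2p + 1(1−p) = p + 1.
Setting these equal: −11p + 5 = p + 1 ⇒ −12p = -4 ⇒ p = 1/3, and the value is (-11)·(1/3) + 5 = 4/3.
For the smuggler: with q = P(X), equating Port's and Border's payoffs gives −8q + 2 = 4q + 1 ⇒ q = 1/12.

1/12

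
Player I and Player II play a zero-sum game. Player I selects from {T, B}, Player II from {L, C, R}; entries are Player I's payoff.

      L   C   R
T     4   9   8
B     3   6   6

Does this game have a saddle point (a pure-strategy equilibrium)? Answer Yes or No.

Row minima: T → 4, B → 3; maximin = 4.
Column maxima: L → 4, C → 9, R → 8; minimax = 4.
maximin = minimax = 4, so a saddle point exists.

Yes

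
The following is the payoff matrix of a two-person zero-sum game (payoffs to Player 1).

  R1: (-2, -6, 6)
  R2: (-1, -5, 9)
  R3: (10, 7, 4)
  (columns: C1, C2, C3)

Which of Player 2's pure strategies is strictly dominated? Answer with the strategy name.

C1

C2 holds Player 1's payoff strictly below C1 in every row: -6 < -2, -5 < -1, 7 < 10.
So C1 is strictly dominated for Player 2.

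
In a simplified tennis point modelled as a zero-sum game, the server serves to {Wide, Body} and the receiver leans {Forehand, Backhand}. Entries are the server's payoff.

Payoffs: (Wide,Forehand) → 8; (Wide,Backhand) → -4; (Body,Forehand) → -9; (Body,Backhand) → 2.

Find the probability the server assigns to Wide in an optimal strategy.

Row minima: Wide → -4, Body → -9; maximin = -4.
Column maxima: Forehand → 8, Backhand → 2; minimax = 2.
-4 ≠ 2, so there is no saddle point; optimal play is mixed.
Let the server play Wide with probability p. Expected payoff against Forehand: 8p + (-9)(1−p) = 17p − 9; against Backhand: (-4)p + 2(1−p) = −6p + 2.
Setting these equal: 17p − 9 = −6p + 2 ⇒ 23p = 11 ⇒ p = 11/23, and the value is (17)·(11/23) − 9 = -20/23.
For the receiver: with q = P(Forehand), equating Wide's and Body's payoffs gives 12q − 4 = −11q + 2 ⇒ q = 6/23.

11/23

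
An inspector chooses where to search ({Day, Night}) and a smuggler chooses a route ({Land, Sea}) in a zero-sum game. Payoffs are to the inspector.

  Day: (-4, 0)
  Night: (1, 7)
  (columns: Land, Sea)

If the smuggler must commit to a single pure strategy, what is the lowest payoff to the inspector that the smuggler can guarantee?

1

Column maxima: Land → 1, Sea → 7.
The smallest of these is 1.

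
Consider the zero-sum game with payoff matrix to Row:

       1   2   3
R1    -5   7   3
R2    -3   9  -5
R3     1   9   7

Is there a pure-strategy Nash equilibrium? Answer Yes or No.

Row minima: R1 → -5, R2 → -5, R3 → 1; maximin = 1.
Column maxima: 1 → 1, 2 → 9, 3 → 7; minimax = 1.
maximin = minimax = 1, so a saddle point exists.

Yes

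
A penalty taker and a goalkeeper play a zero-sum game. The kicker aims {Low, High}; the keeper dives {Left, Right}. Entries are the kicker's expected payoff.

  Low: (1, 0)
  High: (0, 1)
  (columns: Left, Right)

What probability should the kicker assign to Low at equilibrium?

1/2

Row minima: Low → 0, High → 0; maximin = 0.
Column maxima: Left → 1, Right → 1; minimax = 1.
0 ≠ 1, so there is no saddle point; optimal play is mixed.
Let the kicker play Low with probability p. Expected payoff against Left: 1p + 0(1−p) = p; against Right: 0p + 1(1−p) = −p + 1.
Setting these equal: p = −p + 1 ⇒ 2p = 1 ⇒ p = 1/2, and the value is (1)·(1/2) = 1/2.
For the keeper: with q = P(Left), equating Low's and High's payoffs gives q = −q + 1 ⇒ q = 1/2.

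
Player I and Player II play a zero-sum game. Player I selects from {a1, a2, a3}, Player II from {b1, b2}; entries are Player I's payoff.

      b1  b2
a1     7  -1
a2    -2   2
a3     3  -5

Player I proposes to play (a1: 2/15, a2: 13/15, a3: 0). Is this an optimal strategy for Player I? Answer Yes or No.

Against b1 this mix gives (2/15)·7 + (13/15)·(-2) = -4/5.
Against b2 this mix gives (2/15)·(-1) + (13/15)·2 = 8/5.
Player II will play b1, holding Player I to -4/5. Shifting weight toward the row that does better against b1 would raise this floor (the equalizing mix achieves 1 against both b1 and b2), so the proposed strategy is not optimal.

No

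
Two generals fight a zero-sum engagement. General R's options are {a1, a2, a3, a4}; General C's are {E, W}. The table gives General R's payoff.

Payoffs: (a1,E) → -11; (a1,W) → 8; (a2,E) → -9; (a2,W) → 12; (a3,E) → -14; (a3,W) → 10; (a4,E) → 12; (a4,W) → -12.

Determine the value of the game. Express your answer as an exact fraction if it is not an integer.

Row minima: a1 → -11, a2 → -9, a3 → -14, a4 → -12; maximin = -9.
Column maxima: E → 12, W → 12; minimax = 12.
-9 ≠ 12, so there is no saddle point; optimal play is mixed.
a1 is strictly dominated by a2, so General R never plays it.
a3 is strictly dominated by a2, so General R never plays it.
On the remaining 2×2 (a2, a4 vs E, W):
Let General R play a2 with probability p. Expected payoff against E: (-9)p + 12(1−p) = −21p + 12; against W: 12p + (-12)(1−p) = 24p − 12.
Setting these equal: −21p + 12 = 24p − 12 ⇒ −45p = -24 ⇒ p = 8/15, and the value is (-21)·(8/15) + 12 = 4/5.
For General C: with q = P(E), equating a2's and a4's payoffs gives −21q + 12 = 24q − 12 ⇒ q = 8/15.

4/5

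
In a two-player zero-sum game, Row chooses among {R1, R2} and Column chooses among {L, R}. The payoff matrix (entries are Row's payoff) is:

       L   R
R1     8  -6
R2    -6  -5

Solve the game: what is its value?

Row minima: R1 → -6, R2 → -6; maximin = -6.
Column maxima: L → 8, R → -5; minimax = -5.
-6 ≠ -5, so there is no saddle point; optimal play is mixed.
Let Row play R1 with probability p. Expected payoff against L: 8p + (-6)(1−p) = 14p − 6; against R: (-6)p + (-5)(1−p) = −p − 5.
Setting these equal: 14p − 6 = −p − 5 ⇒ 15p = 1 ⇒ p = 1/15, and the value is (14)·(1/15) − 6 = -76/15.
For Column: with q = P(L), equating R1's and R2's payoffs gives 14q − 6 = −q − 5 ⇒ q = 1/15.

-76/15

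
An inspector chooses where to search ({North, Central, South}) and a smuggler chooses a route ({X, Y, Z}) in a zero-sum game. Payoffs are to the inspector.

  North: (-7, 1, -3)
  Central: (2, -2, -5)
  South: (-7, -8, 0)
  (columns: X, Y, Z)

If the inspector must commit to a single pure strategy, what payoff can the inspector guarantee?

-5

Row minima: North → -7, Central → -5, South → -8.
The best of these is -5.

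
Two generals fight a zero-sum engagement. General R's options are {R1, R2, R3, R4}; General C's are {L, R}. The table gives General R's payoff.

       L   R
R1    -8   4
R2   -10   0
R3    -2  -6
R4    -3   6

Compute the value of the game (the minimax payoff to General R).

Row minima: R1 → -8, R2 → -10, R3 → -6, R4 → -3; maximin = -3.
Column maxima: L → -2, R → 6; minimax = -2.
-3 ≠ -2, so there is no saddle point; optimal play is mixed.
R1 is strictly dominated by R4, so General R never plays it.
R2 is strictly dominated by R4, so General R never plays it.
On the remaining 2×2 (R3, R4 vs L, R):
Let General R play R3 with probability p. Expected payoff against L: (-2)p + (-3)(1−p) = p − 3; against R: (-6)p + 6(1−p) = −12p + 6.
Setting these equal: p − 3 = −12p + 6 ⇒ 13p = 9 ⇒ p = 9/13, and the value is (1)·(9/13) − 3 = -30/13.
For General C: with q = P(L), equating R3's and R4's payoffs gives 4q − 6 = −9q + 6 ⇒ q = 12/13.

-30/13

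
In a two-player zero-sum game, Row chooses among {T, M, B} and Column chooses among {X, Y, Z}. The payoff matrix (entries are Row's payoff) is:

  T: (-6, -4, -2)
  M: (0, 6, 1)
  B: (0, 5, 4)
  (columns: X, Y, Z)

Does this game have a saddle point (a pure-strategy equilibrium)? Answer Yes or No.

Row minima: T → -6, M → 0, B → 0; maximin = 0.
Column maxima: X → 0, Y → 6, Z → 4; minimax = 0.
maximin = minimax = 0, so a saddle point exists.

Yes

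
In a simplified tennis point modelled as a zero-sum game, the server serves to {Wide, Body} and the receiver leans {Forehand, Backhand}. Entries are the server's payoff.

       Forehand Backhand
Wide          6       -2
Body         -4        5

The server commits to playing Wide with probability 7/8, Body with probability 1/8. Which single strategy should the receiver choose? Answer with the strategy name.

If the receiver plays Forehand, the server's expected payoff is (7/8)·6 + (1/8)·(-4) = 19/4.
If the receiver plays Backhand, the server's expected payoff is (7/8)·(-2) + (1/8)·5 = -9/8.
The receiver minimizes the server's payoff; the smallest is -9/8, so the best response is Backhand.

Backhand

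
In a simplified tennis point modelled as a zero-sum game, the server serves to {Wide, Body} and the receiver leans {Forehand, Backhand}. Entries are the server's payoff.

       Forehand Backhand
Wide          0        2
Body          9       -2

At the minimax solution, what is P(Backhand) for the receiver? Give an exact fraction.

Row minima: Wide → 0, Body → -2; maximin = 0.
Column maxima: Forehand → 9, Backhand → 2; minimax = 2.
0 ≠ 2, so there is no saddle point; optimal play is mixed.
Let the server play Wide with probability p. Expected payoff against Forehand: 0p + 9(1−p) = −9p + 9; against Backhand: 2p + (-2)(1−p) = 4p − 2.
Setting these equal: −9p + 9 = 4p − 2 ⇒ −13p = -11 ⇒ p = 11/13, and the value is (-9)·(11/13) + 9 = 18/13.
For the receiver: with q = P(Forehand), equating Wide's and Body's payoffs gives −2q + 2 = 11q − 2 ⇒ q = 4/13.

9/13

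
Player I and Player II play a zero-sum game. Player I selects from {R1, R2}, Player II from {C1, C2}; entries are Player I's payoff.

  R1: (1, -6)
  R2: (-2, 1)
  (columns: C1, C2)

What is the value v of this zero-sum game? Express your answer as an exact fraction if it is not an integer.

-11/10

Row minima: R1 → -6, R2 → -2; maximin = -2.
Column maxima: C1 → 1, C2 → 1; minimax = 1.
-2 ≠ 1, so there is no saddle point; optimal play is mixed.
Let Player I play R1 with probability p. Expected payoff against C1: 1p + (-2)(1−p) = 3p − 2; against C2: (-6)p + 1(1−p) = −7p + 1.
Setting these equal: 3p − 2 = −7p + 1 ⇒ 10p = 3 ⇒ p = 3/10, and the value is (3)·(3/10) − 2 = -11/10.
For Player II: with q = P(C1), equating R1's and R2's payoffs gives 7q − 6 = −3q + 1 ⇒ q = 7/10.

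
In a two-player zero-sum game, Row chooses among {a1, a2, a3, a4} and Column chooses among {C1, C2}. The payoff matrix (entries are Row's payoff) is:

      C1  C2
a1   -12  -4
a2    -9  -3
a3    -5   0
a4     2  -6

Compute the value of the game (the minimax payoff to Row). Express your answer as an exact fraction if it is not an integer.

Row minima: a1 → -12, a2 → -9, a3 → -5, a4 → -6; maximin = -5.
Column maxima: C1 → 2, C2 → 0; minimax = 0.
-5 ≠ 0, so there is no saddle point; optimal play is mixed.
a1 is strictly dominated by a2, so Row never plays it.
a2 is strictly dominated by a3, so Row never plays it.
On the remaining 2×2 (a3, a4 vs C1, C2):
Let Row play a3 with probability p. Expected payoff against C1: (-5)p + 2(1−p) = −7p + 2; against C2: 0p + (-6)(1−p) = 6p − 6.
Setting these equal: −7p + 2 = 6p − 6 ⇒ −13p = -8 ⇒ p = 8/13, and the value is (-7)·(8/13) + 2 = -30/13.
For Column: with q = P(C1), equating a3's and a4's payoffs gives −5q = 8q − 6 ⇒ q = 6/13.

-30/13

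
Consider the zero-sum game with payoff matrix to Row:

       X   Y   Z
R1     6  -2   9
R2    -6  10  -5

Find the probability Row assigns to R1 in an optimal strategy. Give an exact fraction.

2/3

Row minima: R1 → -2, R2 → -6; maximin = -2.
Column maxima: X → 6, Y → 10, Z → 9; minimax = 6.
-2 ≠ 6, so there is no saddle point; optimal play is mixed.
Z is strictly dominated by X (it gives Row strictly more in every row), so Column never plays it.
On the remaining 2×2 (R1, R2 vs X, Y):
Let Row play R1 with probability p. Expected payoff against X: 6p + (-6)(1−p) = 12p − 6; against Y: (-2)p + 10(1−p) = −12p + 10.
Setting these equal: 12p − 6 = −12p + 10 ⇒ 24p = 16 ⇒ p = 2/3, and the value is (12)·(2/3) − 6 = 2.
For Column: with q = P(X), equating R1's and R2's payoffs gives 8q − 2 = −16q + 10 ⇒ q = 1/2.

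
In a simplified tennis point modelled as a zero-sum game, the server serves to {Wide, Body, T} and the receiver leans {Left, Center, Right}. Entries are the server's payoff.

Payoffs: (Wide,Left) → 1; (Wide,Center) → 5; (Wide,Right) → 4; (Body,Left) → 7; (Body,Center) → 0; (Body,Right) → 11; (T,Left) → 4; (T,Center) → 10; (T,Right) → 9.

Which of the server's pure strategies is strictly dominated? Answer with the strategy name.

Wide

T gives a strictly higher payoff than Wide against every column: 4 > 1, 10 > 5, 9 > 4.
So Wide is strictly dominated and the server never plays it.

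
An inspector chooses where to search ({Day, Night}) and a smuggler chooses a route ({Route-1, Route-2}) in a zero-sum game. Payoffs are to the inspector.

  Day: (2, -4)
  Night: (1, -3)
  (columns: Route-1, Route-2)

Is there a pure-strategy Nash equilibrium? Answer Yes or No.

Yes

Row minima: Day → -4, Night → -3; maximin = -3.
Column maxima: Route-1 → 2, Route-2 → -3; minimax = -3.
maximin = minimax = -3, so a saddle point exists.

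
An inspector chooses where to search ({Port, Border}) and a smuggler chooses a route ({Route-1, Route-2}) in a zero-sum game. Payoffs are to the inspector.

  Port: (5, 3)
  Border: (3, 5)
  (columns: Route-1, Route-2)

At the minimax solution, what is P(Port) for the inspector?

1/2

Row minima: Port → 3, Border → 3; maximin = 3.
Column maxima: Route-1 → 5, Route-2 → 5; minimax = 5.
3 ≠ 5, so there is no saddle point; optimal play is mixed.
Let the inspector play Port with probability p. Expected payoff against Route-1: 5p + 3(1−p) = 2p + 3; against Route-2: 3p + 5(1−p) = −2p + 5.
Setting these equal: 2p + 3 = −2p + 5 ⇒ 4p = 2 ⇒ p = 1/2, and the value is (2)·(1/2) + 3 = 4.
For the smuggler: with q = P(Route-1), equating Port's and Border's payoffs gives 2q + 3 = −2q + 5 ⇒ q = 1/2.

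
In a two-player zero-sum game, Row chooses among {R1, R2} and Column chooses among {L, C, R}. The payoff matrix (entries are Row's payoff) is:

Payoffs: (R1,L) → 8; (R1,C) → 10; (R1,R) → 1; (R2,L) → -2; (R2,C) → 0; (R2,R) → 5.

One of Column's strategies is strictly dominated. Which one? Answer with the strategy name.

C

L holds Row's payoff strictly below C in every row: 8 < 10, -2 < 0.
So C is strictly dominated for Column.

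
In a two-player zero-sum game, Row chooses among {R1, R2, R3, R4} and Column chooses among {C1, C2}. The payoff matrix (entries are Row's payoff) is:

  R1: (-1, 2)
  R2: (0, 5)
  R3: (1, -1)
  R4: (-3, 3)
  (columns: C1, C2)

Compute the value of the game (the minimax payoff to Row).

5/7

Row minima: R1 → -1, R2 → 0, R3 → -1, R4 → -3; maximin = 0.
Column maxima: C1 → 1, C2 → 5; minimax = 1.
0 ≠ 1, so there is no saddle point; optimal play is mixed.
R1 is strictly dominated by R2, so Row never plays it.
R4 is strictly dominated by R2, so Row never plays it.
On the remaining 2×2 (R2, R3 vs C1, C2):
Let Row play R2 with probability p. Expected payoff against C1: 0p + 1(1−p) = −p + 1; against C2: 5p + (-1)(1−p) = 6p − 1.
Setting these equal: −p + 1 = 6p − 1 ⇒ −7p = -2 ⇒ p = 2/7, and the value is (-1)·(2/7) + 1 = 5/7.
For Column: with q = P(C1), equating R2's and R3's payoffs gives −5q + 5 = 2q − 1 ⇒ q = 6/7.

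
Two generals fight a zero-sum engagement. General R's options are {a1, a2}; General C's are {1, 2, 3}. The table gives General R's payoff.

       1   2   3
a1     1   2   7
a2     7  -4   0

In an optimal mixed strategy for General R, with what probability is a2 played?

1/12

Row minima: a1 → 1, a2 → -4; maximin = 1.
Column maxima: 1 → 7, 2 → 2, 3 → 7; minimax = 2.
1 ≠ 2, so there is no saddle point; optimal play is mixed.
3 is strictly dominated by 2 (it gives General R strictly more in every row), so General C never plays it.
On the remaining 2×2 (a1, a2 vs 1, 2):
Let General R play a1 with probability p. Expected payoff against 1: 1p + 7(1−p) = −6p + 7; against 2: 2p + (-4)(1−p) = 6p − 4.
Setting these equal: −6p + 7 = 6p − 4 ⇒ −12p = -11 ⇒ p = 11/12, and the value is (-6)·(11/12) + 7 = 3/2.
For General C: with q = P(1), equating a1's and a2's payoffs gives −q + 2 = 11q − 4 ⇒ q = 1/2.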